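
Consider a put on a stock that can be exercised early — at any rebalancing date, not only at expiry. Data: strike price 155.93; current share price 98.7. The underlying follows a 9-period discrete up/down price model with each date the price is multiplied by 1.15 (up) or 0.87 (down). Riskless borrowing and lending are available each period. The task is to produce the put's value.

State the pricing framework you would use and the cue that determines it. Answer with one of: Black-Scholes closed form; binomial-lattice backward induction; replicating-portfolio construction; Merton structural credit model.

framework: binomial-lattice backward induction

Key observation: the exercise right at every one of the 9 steps is what matters: each node needs max(155.93 − S, continuation), which only the stepwise tree valuation starting from spot 98.7 delivers.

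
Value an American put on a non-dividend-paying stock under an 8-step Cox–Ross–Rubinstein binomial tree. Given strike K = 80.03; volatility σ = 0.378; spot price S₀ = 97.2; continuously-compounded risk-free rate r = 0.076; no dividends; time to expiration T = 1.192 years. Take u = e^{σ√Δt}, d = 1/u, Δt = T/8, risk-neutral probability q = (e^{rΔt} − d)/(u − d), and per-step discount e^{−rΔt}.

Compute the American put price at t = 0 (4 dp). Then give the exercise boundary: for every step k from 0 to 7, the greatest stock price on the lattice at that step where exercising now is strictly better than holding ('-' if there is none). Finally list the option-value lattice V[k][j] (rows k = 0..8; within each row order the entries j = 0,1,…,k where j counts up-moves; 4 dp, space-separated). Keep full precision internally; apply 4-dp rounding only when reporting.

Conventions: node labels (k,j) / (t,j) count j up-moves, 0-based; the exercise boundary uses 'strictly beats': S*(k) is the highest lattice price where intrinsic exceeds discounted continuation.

price = 5.6017
boundary = - - - - 54.2244 46.8626 54.2244 62.7426
tree:
5.6017
8.5869 2.7729
12.8130 4.5970 1.0297
18.5235 7.4491 1.8771 0.2141
25.8056 11.7329 3.3763 0.4352 0.0000
33.1674 17.8216 5.9701 0.8846 0.0000 0.0000
39.5296 25.8056 10.3202 1.7982 0.0000 0.0000 0.0000
45.0281 33.1674 17.2874 3.6555 0.0000 0.0000 0.0000 0.0000
49.7802 39.5296 25.8056 7.4310 0.0000 0.0000 0.0000 0.0000 0.0000

Δt=0.14900, u=1.15709, d=0.86424, q=0.50247, disc=e^(-rΔt)=0.98874
k=8 terminal: V=max(K-S,0) → 49.7802 39.5296 25.8056 7.4310 0.0000 0.0000 0.0000 0.0000 0.0000
k=7: j=0 S=35.0019 intr=45.0281 cont=44.1270 V=45.0281[EX]; j=1 S=46.8626 intr=33.1674 cont=32.2662 V=33.1674[EX]; j=2 S=62.7426 intr=17.2874 cont=16.3862 V=17.2874[EX]; j=3 S=84.0037 intr=0.0000 cont=3.6555 V=3.6555[hold]; j=4 S=112.4693 intr=0.0000 cont=0.0000 V=0.0000[hold]; j=5 S=150.5809 intr=0.0000 cont=0.0000 V=0.0000[hold]; j=6 S=201.6070 intr=0.0000 cont=0.0000 V=0.0000[hold]; j=7 S=269.9240 intr=0.0000 cont=0.0000 V=0.0000[hold]  S*(7)=62.7426
k=6: j=0 S=40.5004 intr=39.5296 cont=38.6285 V=39.5296[EX]; j=1 S=54.2244 intr=25.8056 cont=24.9045 V=25.8056[EX]; j=2 S=72.5990 intr=7.4310 cont=10.3202 V=10.3202[hold]; j=3 S=97.2000 intr=0.0000 cont=1.7982 V=1.7982[hold]; j=4 S=130.1374 intr=0.0000 cont=0.0000 V=0.0000[hold]; j=5 S=174.2360 intr=0.0000 cont=0.0000 V=0.0000[hold]; j=6 S=233.2779 intr=0.0000 cont=0.0000 V=0.0000[hold]  S*(6)=54.2244
k=5: j=0 S=46.8626 intr=33.1674 cont=32.2662 V=33.1674[EX]; j=1 S=62.7426 intr=17.2874 cont=17.8216 V=17.8216[hold]; j=2 S=84.0037 intr=0.0000 cont=5.9701 V=5.9701[hold]; j=3 S=112.4693 intr=0.0000 cont=0.8846 V=0.8846[hold]; j=4 S=150.5809 intr=0.0000 cont=0.0000 V=0.0000[hold]; j=5 S=201.6070 intr=0.0000 cont=0.0000 V=0.0000[hold]  S*(5)=46.8626
k=4: j=0 S=54.2244 intr=25.8056 cont=25.1699 V=25.8056[EX]; j=1 S=72.5990 intr=7.4310 cont=11.7329 V=11.7329[hold]; j=2 S=97.2000 intr=0.0000 cont=3.3763 V=3.3763[hold]; j=3 S=130.1374 intr=0.0000 cont=0.4352 V=0.4352[hold]; j=4 S=174.2360 intr=0.0000 cont=0.0000 V=0.0000[hold]  S*(4)=54.2244
k=3: j=0 S=62.7426 intr=17.2874 cont=18.5235 V=18.5235[hold]; j=1 S=84.0037 intr=0.0000 cont=7.4491 V=7.4491[hold]; j=2 S=112.4693 intr=0.0000 cont=1.8771 V=1.8771[hold]; j=3 S=150.5809 intr=0.0000 cont=0.2141 V=0.2141[hold]  S*(3)=-
k=2: j=0 S=72.5990 intr=7.4310 cont=12.8130 V=12.8130[hold]; j=1 S=97.2000 intr=0.0000 cont=4.5970 V=4.5970[hold]; j=2 S=130.1374 intr=0.0000 cont=1.0297 V=1.0297[hold]  S*(2)=-
k=1: j=0 S=84.0037 intr=0.0000 cont=8.5869 V=8.5869[hold]; j=1 S=112.4693 intr=0.0000 cont=2.7729 V=2.7729[hold]  S*(1)=-
k=0: j=0 S=97.2000 intr=0.0000 cont=5.6017 V=5.6017[hold]  S*(0)=-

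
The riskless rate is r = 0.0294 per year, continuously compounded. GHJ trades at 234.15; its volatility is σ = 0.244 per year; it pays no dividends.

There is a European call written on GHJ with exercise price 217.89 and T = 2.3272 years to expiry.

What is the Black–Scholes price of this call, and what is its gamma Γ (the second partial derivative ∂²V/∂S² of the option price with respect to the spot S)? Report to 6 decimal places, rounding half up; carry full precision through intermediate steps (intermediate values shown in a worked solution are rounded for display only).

price = 49.881774
Γ = 0.003906

σ√T = 0.244·√2.3272 = 0.372226
d₁ = (ln(S/K) + (r+σ²/2)T) / (σ√T) = (ln(234.15/217.89) + (0.0294+0.244²/2)·2.3272) / 0.372226 = (0.071972 + 0.137696) / 0.372226 = 0.563280
d₂ = d₁ − σ√T = 0.563280 − 0.372226 = 0.191054
e^{−rT} = 0.933868
N(d₁) = 0.713378,  N(d₂) = 0.575758
Call price V = S·N(d₁) − K·e^{−rT}·N(d₂) = 167.037411 − 117.155638 = 49.881774
φ(d₁) = (1/√(2π))·e^{−d₁²/2} = 0.340418
Γ = φ(d₁) / (S·σ·√T) = 0.003906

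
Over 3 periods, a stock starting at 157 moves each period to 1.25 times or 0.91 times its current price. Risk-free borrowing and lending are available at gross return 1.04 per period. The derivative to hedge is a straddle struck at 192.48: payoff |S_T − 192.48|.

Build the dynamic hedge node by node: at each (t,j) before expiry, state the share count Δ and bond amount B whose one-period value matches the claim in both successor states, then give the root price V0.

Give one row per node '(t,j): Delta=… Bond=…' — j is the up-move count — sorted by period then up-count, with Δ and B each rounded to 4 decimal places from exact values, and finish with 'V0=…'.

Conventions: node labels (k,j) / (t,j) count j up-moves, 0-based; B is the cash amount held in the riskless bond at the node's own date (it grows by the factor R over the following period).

(0,0): Delta=-0.0744 Bond=51.9576
(1,0): Delta=-0.5345 Bond=119.7620
(1,1): Delta=0.4666 Bond=-52.1372
(2,0): Delta=-1.0000 Bond=185.0769
(2,1): Delta=0.0130 Bond=26.7823
(2,2): Delta=1.0000 Bond=-185.0769
V0=40.2724

No-arbitrage ⇒ martingale measure with p* = (R−d)/(u−d) = 0.3824.
Terminal payoffs: V(3,0)=74.1694, V(3,1)=29.9654, V(3,2)=30.7544, V(3,3)=114.1606
  t=2,j=0: stock 130.0117 → up 162.5146 (V=29.9654), down 118.3106 (V=74.1694). Price 55.0652; hedge Δ=-1.0000, bond B=185.0769.
  t=2,j=1: stock 178.5875 → up 223.2344 (V=30.7544), down 162.5146 (V=29.9654). Price 29.1029; hedge Δ=0.0130, bond B=26.7823.
  t=2,j=2: stock 245.3125 → up 306.6406 (V=114.1606), down 223.2344 (V=30.7544). Price 60.2356; hedge Δ=1.0000, bond B=-185.0769.
  t=1,j=0: stock 142.8700 → up 178.5875 (V=29.1029), down 130.0117 (V=55.0652). Price 43.4024; hedge Δ=-0.5345, bond B=119.7620.
  t=1,j=1: stock 196.2500 → up 245.3125 (V=60.2356), down 178.5875 (V=29.1029). Price 39.4294; hedge Δ=0.4666, bond B=-52.1372.
  t=0,j=0: stock 157.0000 → up 196.2500 (V=39.4294), down 142.8700 (V=43.4024). Price 40.2724; hedge Δ=-0.0744, bond B=51.9576.
Sanity check at the root: Δ(0,0)·S0 + B(0,0) reproduces V0 = 40.2724.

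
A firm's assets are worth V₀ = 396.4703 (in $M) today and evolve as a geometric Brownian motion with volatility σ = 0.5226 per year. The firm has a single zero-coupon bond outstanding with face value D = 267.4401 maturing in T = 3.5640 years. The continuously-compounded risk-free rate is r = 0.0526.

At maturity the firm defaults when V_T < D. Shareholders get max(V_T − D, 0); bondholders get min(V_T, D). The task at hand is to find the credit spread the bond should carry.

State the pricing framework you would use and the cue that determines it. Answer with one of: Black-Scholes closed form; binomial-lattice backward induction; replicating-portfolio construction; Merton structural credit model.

framework: Merton structural credit model

Key observation: the data describe a firm's assets (V₀ = 396.4703, GBM) and a single zero-coupon debt of face 267.4401, so credit quantities follow from equity-as-call in the structural model.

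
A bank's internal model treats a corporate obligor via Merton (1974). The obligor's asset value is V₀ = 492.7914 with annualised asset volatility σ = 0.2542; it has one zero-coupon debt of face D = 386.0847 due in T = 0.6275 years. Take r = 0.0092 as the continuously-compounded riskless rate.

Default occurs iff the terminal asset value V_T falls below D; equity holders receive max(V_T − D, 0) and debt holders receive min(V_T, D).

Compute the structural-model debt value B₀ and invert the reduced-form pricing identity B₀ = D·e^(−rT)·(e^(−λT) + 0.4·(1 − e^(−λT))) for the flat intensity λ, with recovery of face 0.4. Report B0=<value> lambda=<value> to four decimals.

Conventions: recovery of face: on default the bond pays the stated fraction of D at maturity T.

B0=379.3593 lambda=0.0315

Apply the equity-as-call identities (strike 386.0847, horizon 0.6275 years):
d₁ = [ln(V₀/D) + (r + σ²/2)T] / (σ√T)
   = [ln(492.7914/386.0847) + (0.0092 + 0.5·0.2542²)·0.6275] / (0.2542·√0.6275)
   = [0.244029 + 0.026047] / 0.201364 = 1.341231
d₂ = d₁ − σ√T = 1.341231 − 0.201364 = 1.139867
N(d₁) = 0.910077,  N(d₂) = 0.872829,  e^(−rT) = 0.994244
E₀ = V₀·N(d₁) − D·e^(−rT)·N(d₂)
   = 492.7914·0.910077 − 386.0847·0.994244·0.872829 = 113.432110
B₀ = V₀ − E₀ = 492.7914 − 113.432110 = 379.359290
e^(−λT) = (B₀·e^(rT)/D − 0.4)/(1 − 0.4) = (379.3593·1.005790/386.0847 − 0.4)/0.6 = 0.98044891
λ = −ln(0.98044891)/0.6275 = 0.031466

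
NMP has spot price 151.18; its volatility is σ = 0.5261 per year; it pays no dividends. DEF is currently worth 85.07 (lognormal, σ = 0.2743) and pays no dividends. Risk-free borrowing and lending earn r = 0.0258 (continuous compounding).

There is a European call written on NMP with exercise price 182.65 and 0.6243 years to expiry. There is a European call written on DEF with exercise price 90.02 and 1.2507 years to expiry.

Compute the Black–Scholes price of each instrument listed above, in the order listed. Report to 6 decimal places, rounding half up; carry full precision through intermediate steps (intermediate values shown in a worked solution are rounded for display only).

[NMP call K=182.65]
σ√T = 0.5261·√0.6243 = 0.415686
d₁ = (ln(S/K) + (r+σ²/2)T) / (σ√T) = (ln(151.18/182.65) + (0.0258+0.5261²/2)·0.6243) / 0.415686 = (-0.189101 + 0.102504) / 0.415686 = -0.208322
d₂ = d₁ − σ√T = -0.208322 − 0.415686 = -0.624007
e^{−rT} = 0.984022
N(d₁) = 0.417489,  N(d₂) = 0.266311
price = S·N(d₁) − K·e^{−rT}·N(d₂) = 63.115964 − 47.864576 = 15.251388
[DEF call K=90.02]
σ√T = 0.2743·√1.2507 = 0.306763
d₁ = (ln(S/K) + (r+σ²/2)T) / (σ√T) = (ln(85.07/90.02) + (0.0258+0.2743²/2)·1.2507) / 0.306763 = (-0.056557 + 0.079320) / 0.306763 = 0.074202
d₂ = d₁ − σ√T = 0.074202 − 0.306763 = -0.232561
e^{−rT} = 0.968247
N(d₁) = 0.529575,  N(d₂) = 0.408051
price = S·N(d₁) − K·e^{−rT}·N(d₂) = 45.050947 − 35.566391 = 9.484556

price(NMP call K=182.65) = 15.251388
price(DEF call K=90.02) = 9.484556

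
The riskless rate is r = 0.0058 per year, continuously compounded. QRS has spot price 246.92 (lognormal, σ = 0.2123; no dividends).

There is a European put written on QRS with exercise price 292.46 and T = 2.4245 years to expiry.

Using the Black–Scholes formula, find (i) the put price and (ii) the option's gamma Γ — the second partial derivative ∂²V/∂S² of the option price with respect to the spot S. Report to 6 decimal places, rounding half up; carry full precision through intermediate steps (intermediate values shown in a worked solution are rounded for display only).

price = 59.623899
Γ = 0.004667

σ√T = 0.2123·√2.4245 = 0.330568
d₁ = (ln(S/K) + (r+σ²/2)T) / (σ√T) = (ln(246.92/292.46) + (0.0058+0.2123²/2)·2.4245) / 0.330568 = (-0.169264 + 0.068700) / 0.330568 = -0.304215
d₂ = d₁ − σ√T = -0.304215 − 0.330568 = -0.634783
e^{−rT} = 0.986036
N(−d₁) = 0.619518,  N(−d₂) = 0.737215
Put price V = K·e^{−rT}·N(−d₂) − S·N(−d₁) = 212.595251 − 152.971352 = 59.623899
φ(d₁) = (1/√(2π))·e^{−d₁²/2} = 0.380902
Γ = φ(d₁) / (S·σ·√T) = 0.004667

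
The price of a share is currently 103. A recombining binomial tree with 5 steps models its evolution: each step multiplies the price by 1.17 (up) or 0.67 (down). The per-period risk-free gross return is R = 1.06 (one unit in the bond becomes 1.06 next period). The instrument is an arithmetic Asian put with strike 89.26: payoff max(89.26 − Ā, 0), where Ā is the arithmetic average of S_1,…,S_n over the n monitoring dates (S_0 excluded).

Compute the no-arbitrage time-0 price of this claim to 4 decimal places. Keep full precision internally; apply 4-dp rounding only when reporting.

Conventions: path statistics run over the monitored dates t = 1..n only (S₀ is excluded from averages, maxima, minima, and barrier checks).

No-arbitrage gives p* = (R−d)/(u−d) = 0.7800: enumerate every path, weight its payoff by its p*-probability, and discount by R^5.
Enumerate all 2^5 = 32 price paths (U = up ×1.17, D = down ×0.67); each path with k up-moves has probability p*^k·(1−p*)^(5−k).
DDDDD: Ā=36.1774, payoff=53.0826, prob=0.000515
UDDDD: Ā=63.1755, payoff=26.0845, prob=0.001827
DUDDD: Ā=52.8755, payoff=36.3845, prob=0.001827
UUDDD: Ā=92.3349, payoff=0.0000, prob=0.006478
DDUDD: Ā=45.9745, payoff=43.2855, prob=0.001827
UDUDD: Ā=80.2839, payoff=8.9761, prob=0.006478
DUUDD: Ā=69.9839, payoff=19.2761, prob=0.006478
UUUDD: Ā=122.2107, payoff=0.0000, prob=0.022968
DDDUD: Ā=41.3509, payoff=47.9091, prob=0.001827
UDDUD: Ā=72.2097, payoff=17.0503, prob=0.006478
DUDUD: Ā=61.9097, payoff=27.3503, prob=0.006478
UUDUD: Ā=108.1110, payoff=0.0000, prob=0.022968
DDUUD: Ā=55.0087, payoff=34.2513, prob=0.006478
UDUUD: Ā=96.0600, payoff=0.0000, prob=0.022968
DUUUD: Ā=85.7600, payoff=3.5000, prob=0.022968
UUUUD: Ā=149.7600, payoff=0.0000, prob=0.081433
DDDDU: Ā=38.2530, payoff=51.0070, prob=0.001827
UDDDU: Ā=66.8000, payoff=22.4600, prob=0.006478
DUDDU: Ā=56.5000, payoff=32.7600, prob=0.006478
UUDDU: Ā=98.6642, payoff=0.0000, prob=0.022968
DDUDU: Ā=49.5990, payoff=39.6610, prob=0.006478
UDUDU: Ā=86.6132, payoff=2.6468, prob=0.022968
DUUDU: Ā=76.3132, payoff=12.9468, prob=0.022968
UUUDU: Ā=133.2634, payoff=0.0000, prob=0.081433
DDDUU: Ā=44.9754, payoff=44.2846, prob=0.006478
UDDUU: Ā=78.5391, payoff=10.7209, prob=0.022968
DUDUU: Ā=68.2391, payoff=21.0209, prob=0.022968
UUDUU: Ā=119.1638, payoff=0.0000, prob=0.081433
DDUUU: Ā=61.3381, payoff=27.9219, prob=0.022968
UDUUU: Ā=107.1128, payoff=0.0000, prob=0.081433
DUUUU: Ā=96.8128, payoff=0.0000, prob=0.081433
UUUUU: Ā=169.0611, payoff=0.0000, prob=0.288717
Price = Σ prob·payoff / R^5 = 3.804351 / 1.338226 = 2.8428

price = 2.8428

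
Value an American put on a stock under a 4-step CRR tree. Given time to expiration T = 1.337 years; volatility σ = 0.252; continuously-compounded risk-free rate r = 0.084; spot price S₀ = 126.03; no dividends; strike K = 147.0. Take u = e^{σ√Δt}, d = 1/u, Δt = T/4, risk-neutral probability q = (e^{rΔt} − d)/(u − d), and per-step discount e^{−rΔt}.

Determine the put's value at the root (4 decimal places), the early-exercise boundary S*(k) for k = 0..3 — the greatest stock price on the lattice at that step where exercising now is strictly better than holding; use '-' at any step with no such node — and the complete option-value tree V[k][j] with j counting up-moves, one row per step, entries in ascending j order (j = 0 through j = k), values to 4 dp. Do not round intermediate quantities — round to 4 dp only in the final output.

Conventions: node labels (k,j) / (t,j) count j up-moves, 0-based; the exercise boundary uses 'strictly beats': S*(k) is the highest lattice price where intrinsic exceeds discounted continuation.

params: Δt=0.33425 u=1.15684 d=0.86442 q=0.56102 e^(-rΔt)=0.97231
t_4 payoffs: 76.6311 52.8268 20.9700 0.0000 0.0000
t_3: node(3,0) S=81.4055 payoff=65.5945 vs cont=61.5245 → 65.5945 [stop]  node(3,1) S=108.9433 payoff=38.0567 vs cont=33.9868 → 38.0567 [stop]  node(3,2) S=145.7965 payoff=1.2035 vs cont=8.9506 → 8.9506 [wait]  node(3,3) S=195.1164 payoff=0.0000 vs cont=0.0000 → 0.0000 [wait]  ⇒ S*(3)=108.9433
t_2: node(2,0) S=94.1732 payoff=52.8268 vs cont=48.7569 → 52.8268 [stop]  node(2,1) S=126.0300 payoff=20.9700 vs cont=21.1260 → 21.1260 [wait]  node(2,2) S=168.6633 payoff=0.0000 vs cont=3.8203 → 3.8203 [wait]  ⇒ S*(2)=94.1732
t_1: node(1,0) S=108.9433 payoff=38.0567 vs cont=34.0719 → 38.0567 [stop]  node(1,1) S=145.7965 payoff=1.2035 vs cont=11.1011 → 11.1011 [wait]  ⇒ S*(1)=108.9433
t_0: node(0,0) S=126.0300 payoff=20.9700 vs cont=22.2991 → 22.2991 [wait]  ⇒ S*(0)=-

price = 22.2991
boundary = - 108.9433 94.1732 108.9433
tree:
22.2991
38.0567 11.1011
52.8268 21.1260 3.8203
65.5945 38.0567 8.9506 0.0000
76.6311 52.8268 20.9700 0.0000 0.0000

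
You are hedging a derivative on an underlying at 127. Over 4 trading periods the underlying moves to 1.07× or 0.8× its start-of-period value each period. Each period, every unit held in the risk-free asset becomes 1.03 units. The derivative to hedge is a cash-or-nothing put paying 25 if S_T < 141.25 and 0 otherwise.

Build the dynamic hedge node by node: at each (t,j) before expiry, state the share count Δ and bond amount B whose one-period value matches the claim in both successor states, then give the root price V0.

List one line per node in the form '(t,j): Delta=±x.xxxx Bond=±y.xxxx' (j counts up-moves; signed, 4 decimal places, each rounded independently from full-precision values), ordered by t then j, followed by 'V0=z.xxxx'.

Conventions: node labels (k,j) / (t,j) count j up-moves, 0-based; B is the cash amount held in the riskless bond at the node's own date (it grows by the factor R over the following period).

The replicating-portfolio and risk-neutral prices coincide; use p* = (1.03−0.8)/(1.07−0.8) = 0.8519 for the latter.
Expiry values: V(4,0)=25.0000, V(4,1)=25.0000, V(4,2)=25.0000, V(4,3)=25.0000, V(4,4)=0.0000
(3,0): S=65.0240. Δ = (V_up−V_dn)/(S_up−S_dn) = (25.0000−25.0000)/(69.5757−52.0192) = 0.0000. V = [p*·25.0000 + (1−p*)·25.0000]/1.03 = 24.2718. B = V − Δ·S = 24.2718.
(3,1): S=86.9696. Δ = (V_up−V_dn)/(S_up−S_dn) = (25.0000−25.0000)/(93.0575−69.5757) = 0.0000. V = [p*·25.0000 + (1−p*)·25.0000]/1.03 = 24.2718. B = V − Δ·S = 24.2718.
(3,2): S=116.3218. Δ = (V_up−V_dn)/(S_up−S_dn) = (25.0000−25.0000)/(124.4644−93.0575) = 0.0000. V = [p*·25.0000 + (1−p*)·25.0000]/1.03 = 24.2718. B = V − Δ·S = 24.2718.
(3,3): S=155.5805. Δ = (V_up−V_dn)/(S_up−S_dn) = (0.0000−25.0000)/(166.4711−124.4644) = -0.5951. V = [p*·0.0000 + (1−p*)·25.0000]/1.03 = 3.5958. B = V − Δ·S = 96.1884.
(2,0): S=81.2800. Δ = (V_up−V_dn)/(S_up−S_dn) = (24.2718−24.2718)/(86.9696−65.0240) = 0.0000. V = [p*·24.2718 + (1−p*)·24.2718]/1.03 = 23.5649. B = V − Δ·S = 23.5649.
(2,1): S=108.7120. Δ = (V_up−V_dn)/(S_up−S_dn) = (24.2718−24.2718)/(116.3218−86.9696) = 0.0000. V = [p*·24.2718 + (1−p*)·24.2718]/1.03 = 23.5649. B = V − Δ·S = 23.5649.
(2,2): S=145.4023. Δ = (V_up−V_dn)/(S_up−S_dn) = (3.5958−24.2718)/(155.5805−116.3218) = -0.5267. V = [p*·3.5958 + (1−p*)·24.2718]/1.03 = 6.4650. B = V − Δ·S = 83.0428.
(1,0): S=101.6000. Δ = (V_up−V_dn)/(S_up−S_dn) = (23.5649−23.5649)/(108.7120−81.2800) = 0.0000. V = [p*·23.5649 + (1−p*)·23.5649]/1.03 = 22.8785. B = V − Δ·S = 22.8785.
(1,1): S=135.8900. Δ = (V_up−V_dn)/(S_up−S_dn) = (6.4650−23.5649)/(145.4023−108.7120) = -0.4661. V = [p*·6.4650 + (1−p*)·23.5649]/1.03 = 8.7362. B = V − Δ·S = 72.0692.
(0,0): S=127.0000. Δ = (V_up−V_dn)/(S_up−S_dn) = (8.7362−22.8785)/(135.8900−101.6000) = -0.4124. V = [p*·8.7362 + (1−p*)·22.8785]/1.03 = 10.5159. B = V − Δ·S = 62.8949.
Check: Δ(0,0)·S0 + B(0,0) = 10.5159 = V0.

(0,0): Delta=-0.4124 Bond=62.8949
(1,0): Delta=0.0000 Bond=22.8785
(1,1): Delta=-0.4661 Bond=72.0692
(2,0): Delta=0.0000 Bond=23.5649
(2,1): Delta=0.0000 Bond=23.5649
(2,2): Delta=-0.5267 Bond=83.0428
(3,0): Delta=0.0000 Bond=24.2718
(3,1): Delta=0.0000 Bond=24.2718
(3,2): Delta=0.0000 Bond=24.2718
(3,3): Delta=-0.5951 Bond=96.1884
V0=10.5159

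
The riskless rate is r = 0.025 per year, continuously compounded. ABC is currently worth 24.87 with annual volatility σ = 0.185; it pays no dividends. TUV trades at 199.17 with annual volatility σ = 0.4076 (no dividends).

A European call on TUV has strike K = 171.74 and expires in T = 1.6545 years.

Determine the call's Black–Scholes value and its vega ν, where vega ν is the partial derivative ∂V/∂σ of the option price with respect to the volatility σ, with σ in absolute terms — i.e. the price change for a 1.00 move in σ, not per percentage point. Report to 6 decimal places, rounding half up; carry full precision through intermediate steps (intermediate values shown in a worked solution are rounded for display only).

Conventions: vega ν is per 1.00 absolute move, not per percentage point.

price = 57.193398
ν = 84.140849

σ√T = 0.4076·√1.6545 = 0.524285
d₁ = (ln(S/K) + (r+σ²/2)T) / (σ√T) = (ln(199.17/171.74) + (0.025+0.4076²/2)·1.6545) / 0.524285 = (0.148177 + 0.178800) / 0.524285 = 0.623662
d₂ = d₁ − σ√T = 0.623662 − 0.524285 = 0.099377
e^{−rT} = 0.959481
N(d₁) = 0.733575,  N(d₂) = 0.539581
Call price V = S·N(d₁) − K·e^{−rT}·N(d₂) = 146.106207 − 88.912809 = 57.193398
φ(d₁) = (1/√(2π))·e^{−d₁²/2} = 0.328435
ν = S·φ(d₁)·√T = 84.140849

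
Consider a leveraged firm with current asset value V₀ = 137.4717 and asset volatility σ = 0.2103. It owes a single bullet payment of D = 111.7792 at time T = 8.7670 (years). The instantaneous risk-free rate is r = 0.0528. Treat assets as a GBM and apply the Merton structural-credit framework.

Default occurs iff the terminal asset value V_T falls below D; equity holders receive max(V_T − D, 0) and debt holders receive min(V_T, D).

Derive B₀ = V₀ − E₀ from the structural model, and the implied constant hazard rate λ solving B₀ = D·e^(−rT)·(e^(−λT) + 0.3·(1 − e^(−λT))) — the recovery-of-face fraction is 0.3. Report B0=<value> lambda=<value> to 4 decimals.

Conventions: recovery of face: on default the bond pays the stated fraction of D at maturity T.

B0=66.0882 lambda=0.0103

With assets at 137.4717 and a single debt payment of 111.7792 at 8.7670 years:
d₁ = [ln(V₀/D) + (r + σ²/2)T] / (σ√T)
   = [ln(137.4717/111.7792) + (0.0528 + 0.5·0.2103²)·8.7670] / (0.2103·√8.7670)
   = [0.206893 + 0.656763] / 0.622680 = 1.386997
d₂ = d₁ − σ√T = 1.386997 − 0.622680 = 0.764318
N(d₁) = 0.917279,  N(d₂) = 0.777661,  e^(−rT) = 0.629457
E₀ = V₀·N(d₁) − D·e^(−rT)·N(d₂)
   = 137.4717·0.917279 − 111.7792·0.629457·0.777661 = 71.383474
B₀ = V₀ − E₀ = 137.4717 − 71.383474 = 66.088226
e^(−λT) = (B₀·e^(rT)/D − 0.3)/(1 − 0.3) = (66.0882·1.588671/111.7792 − 0.3)/0.7 = 0.91326247
λ = −ln(0.91326247)/8.7670 = 0.010349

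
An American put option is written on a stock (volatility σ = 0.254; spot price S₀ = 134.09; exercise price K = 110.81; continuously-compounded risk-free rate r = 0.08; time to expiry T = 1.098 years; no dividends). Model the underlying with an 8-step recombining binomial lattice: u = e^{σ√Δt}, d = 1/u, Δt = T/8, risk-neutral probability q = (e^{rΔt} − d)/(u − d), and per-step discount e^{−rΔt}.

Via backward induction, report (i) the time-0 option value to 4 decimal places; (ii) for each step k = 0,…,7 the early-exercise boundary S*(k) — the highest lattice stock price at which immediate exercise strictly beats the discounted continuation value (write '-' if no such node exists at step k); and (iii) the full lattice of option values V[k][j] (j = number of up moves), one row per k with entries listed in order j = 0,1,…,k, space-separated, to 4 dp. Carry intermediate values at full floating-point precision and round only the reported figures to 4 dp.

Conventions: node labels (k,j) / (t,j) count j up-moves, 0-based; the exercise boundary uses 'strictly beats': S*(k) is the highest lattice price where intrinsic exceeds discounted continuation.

Δt=0.13725, u=1.09867, d=0.91019, q=0.53507, disc=e^(-rΔt)=0.98908
k=8 terminal: V=max(K-S,0) → 47.6475 34.5681 18.7803 0.0000 0.0000 0.0000 0.0000 0.0000 0.0000
k=7: j=0 S=69.3947 intr=41.4153 cont=40.2052 V=41.4153[EX]; j=1 S=83.7646 intr=27.0454 cont=25.8353 V=27.0454[EX]; j=2 S=101.1102 intr=9.6998 cont=8.6362 V=9.6998[EX]; j=3 S=122.0476 intr=0.0000 cont=0.0000 V=0.0000[hold]; j=4 S=147.3206 intr=0.0000 cont=0.0000 V=0.0000[hold]; j=5 S=177.8270 intr=0.0000 cont=0.0000 V=0.0000[hold]; j=6 S=214.6506 intr=0.0000 cont=0.0000 V=0.0000[hold]; j=7 S=259.0994 intr=0.0000 cont=0.0000 V=0.0000[hold]  S*(7)=101.1102
k=6: j=0 S=76.2419 intr=34.5681 cont=33.3581 V=34.5681[EX]; j=1 S=92.0297 intr=18.7803 cont=17.5703 V=18.7803[EX]; j=2 S=111.0867 intr=0.0000 cont=4.4605 V=4.4605[hold]; j=3 S=134.0900 intr=0.0000 cont=0.0000 V=0.0000[hold]; j=4 S=161.8567 intr=0.0000 cont=0.0000 V=0.0000[hold]; j=5 S=195.3732 intr=0.0000 cont=0.0000 V=0.0000[hold]; j=6 S=235.8301 intr=0.0000 cont=0.0000 V=0.0000[hold]  S*(6)=92.0297
k=5: j=0 S=83.7646 intr=27.0454 cont=25.8353 V=27.0454[EX]; j=1 S=101.1102 intr=9.6998 cont=10.9968 V=10.9968[hold]; j=2 S=122.0476 intr=0.0000 cont=2.0512 V=2.0512[hold]; j=3 S=147.3206 intr=0.0000 cont=0.0000 V=0.0000[hold]; j=4 S=177.8270 intr=0.0000 cont=0.0000 V=0.0000[hold]; j=5 S=214.6506 intr=0.0000 cont=0.0000 V=0.0000[hold]  S*(5)=83.7646
k=4: j=0 S=92.0297 intr=18.7803 cont=18.2567 V=18.7803[EX]; j=1 S=111.0867 intr=0.0000 cont=6.1425 V=6.1425[hold]; j=2 S=134.0900 intr=0.0000 cont=0.9432 V=0.9432[hold]; j=3 S=161.8567 intr=0.0000 cont=0.0000 V=0.0000[hold]; j=4 S=195.3732 intr=0.0000 cont=0.0000 V=0.0000[hold]  S*(4)=92.0297
k=3: j=0 S=101.1102 intr=9.6998 cont=11.8870 V=11.8870[hold]; j=1 S=122.0476 intr=0.0000 cont=3.3238 V=3.3238[hold]; j=2 S=147.3206 intr=0.0000 cont=0.4338 V=0.4338[hold]; j=3 S=177.8270 intr=0.0000 cont=0.0000 V=0.0000[hold]  S*(3)=-
k=2: j=0 S=111.0867 intr=0.0000 cont=7.2253 V=7.2253[hold]; j=1 S=134.0900 intr=0.0000 cont=1.7580 V=1.7580[hold]; j=2 S=161.8567 intr=0.0000 cont=0.1995 V=0.1995[hold]  S*(2)=-
k=1: j=0 S=122.0476 intr=0.0000 cont=4.2530 V=4.2530[hold]; j=1 S=147.3206 intr=0.0000 cont=0.9140 V=0.9140[hold]  S*(1)=-
k=0: j=0 S=134.0900 intr=0.0000 cont=2.4395 V=2.4395[hold]  S*(0)=-

price = 2.4395
boundary = - - - - 92.0297 83.7646 92.0297 101.1102
tree:
2.4395
4.2530 0.9140
7.2253 1.7580 0.1995
11.8870 3.3238 0.4338 0.0000
18.7803 6.1425 0.9432 0.0000 0.0000
27.0454 10.9968 2.0512 0.0000 0.0000 0.0000
34.5681 18.7803 4.4605 0.0000 0.0000 0.0000 0.0000
41.4153 27.0454 9.6998 0.0000 0.0000 0.0000 0.0000 0.0000
47.6475 34.5681 18.7803 0.0000 0.0000 0.0000 0.0000 0.0000 0.0000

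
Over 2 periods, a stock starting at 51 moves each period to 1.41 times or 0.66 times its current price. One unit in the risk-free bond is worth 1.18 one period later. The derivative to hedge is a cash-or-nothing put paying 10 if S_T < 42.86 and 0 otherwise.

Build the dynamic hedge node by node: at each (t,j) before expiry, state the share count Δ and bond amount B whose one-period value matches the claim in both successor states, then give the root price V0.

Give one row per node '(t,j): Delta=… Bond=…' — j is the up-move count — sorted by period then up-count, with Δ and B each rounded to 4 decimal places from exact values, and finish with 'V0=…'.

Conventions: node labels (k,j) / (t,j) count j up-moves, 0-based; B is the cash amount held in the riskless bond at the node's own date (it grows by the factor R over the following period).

(0,0): Delta=-0.0679 Bond=4.1406
(1,0): Delta=-0.3961 Bond=15.9322
(1,1): Delta=0.0000 Bond=0.0000
V0=0.6754

Arbitrage-free pricing uses the up-move probability p* = (R−d)/(u−d) = 0.6933, discounting each step at R = 1.18.
Expiry values: V(2,0)=10.0000, V(2,1)=0.0000, V(2,2)=0.0000
Node (1,0) S=33.6600: V=(p*·0.0000+(1−p*)·10.0000)/1.18=2.5989; Δ=(0.0000−10.0000)/(47.4606−22.2156)=-0.3961; B=V−Δ·S=15.9322
Node (1,1) S=71.9100: V=(p*·0.0000+(1−p*)·0.0000)/1.18=0.0000; Δ=(0.0000−0.0000)/(101.3931−47.4606)=0.0000; B=V−Δ·S=0.0000
Node (0,0) S=51.0000: V=(p*·0.0000+(1−p*)·2.5989)/1.18=0.6754; Δ=(0.0000−2.5989)/(71.9100−33.6600)=-0.0679; B=V−Δ·S=4.1406
Sanity check at the root: Δ(0,0)·S0 + B(0,0) reproduces V0 = 0.6754.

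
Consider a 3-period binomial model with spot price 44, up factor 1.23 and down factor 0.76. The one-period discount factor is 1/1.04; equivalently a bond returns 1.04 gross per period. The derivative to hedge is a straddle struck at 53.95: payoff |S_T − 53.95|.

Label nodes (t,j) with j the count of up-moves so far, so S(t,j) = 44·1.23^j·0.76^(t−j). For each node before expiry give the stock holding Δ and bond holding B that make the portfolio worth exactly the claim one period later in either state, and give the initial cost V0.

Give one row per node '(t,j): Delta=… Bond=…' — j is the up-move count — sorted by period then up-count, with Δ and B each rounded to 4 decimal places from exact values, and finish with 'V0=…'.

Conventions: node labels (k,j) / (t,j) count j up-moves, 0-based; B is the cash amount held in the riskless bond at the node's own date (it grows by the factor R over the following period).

Under the risk-neutral measure, an up-move has probability p* = (R−d)/(u−d) = 0.5957 and values discount at R = 1.04.
Payoffs at expiry: V(3,0)=34.6351, V(3,1)=22.6903, V(3,2)=3.3586, V(3,3)=27.9281
Node (2,0) S=25.4144: V=(p*·22.6903+(1−p*)·34.6351)/1.04=26.4606; Δ=(22.6903−34.6351)/(31.2597−19.3149)=-1.0000; B=V−Δ·S=51.8750
Node (2,1) S=41.1312: V=(p*·3.3586+(1−p*)·22.6903)/1.04=10.7438; Δ=(3.3586−22.6903)/(50.5914−31.2597)=-1.0000; B=V−Δ·S=51.8750
Node (2,2) S=66.5676: V=(p*·27.9281+(1−p*)·3.3586)/1.04=17.3036; Δ=(27.9281−3.3586)/(81.8781−50.5914)=0.7853; B=V−Δ·S=-34.9719
Node (1,0) S=33.4400: V=(p*·10.7438+(1−p*)·26.4606)/1.04=16.4398; Δ=(10.7438−26.4606)/(41.1312−25.4144)=-1.0000; B=V−Δ·S=49.8798
Node (1,1) S=54.1200: V=(p*·17.3036+(1−p*)·10.7438)/1.04=14.0883; Δ=(17.3036−10.7438)/(66.5676−41.1312)=0.2579; B=V−Δ·S=0.1312
Node (0,0) S=44.0000: V=(p*·14.0883+(1−p*)·16.4398)/1.04=14.4605; Δ=(14.0883−16.4398)/(54.1200−33.4400)=-0.1137; B=V−Δ·S=19.4638
Sanity check at the root: Δ(0,0)·S0 + B(0,0) reproduces V0 = 14.4605.

(0,0): Delta=-0.1137 Bond=19.4638
(1,0): Delta=-1.0000 Bond=49.8798
(1,1): Delta=0.2579 Bond=0.1312
(2,0): Delta=-1.0000 Bond=51.8750
(2,1): Delta=-1.0000 Bond=51.8750
(2,2): Delta=0.7853 Bond=-34.9719
V0=14.4605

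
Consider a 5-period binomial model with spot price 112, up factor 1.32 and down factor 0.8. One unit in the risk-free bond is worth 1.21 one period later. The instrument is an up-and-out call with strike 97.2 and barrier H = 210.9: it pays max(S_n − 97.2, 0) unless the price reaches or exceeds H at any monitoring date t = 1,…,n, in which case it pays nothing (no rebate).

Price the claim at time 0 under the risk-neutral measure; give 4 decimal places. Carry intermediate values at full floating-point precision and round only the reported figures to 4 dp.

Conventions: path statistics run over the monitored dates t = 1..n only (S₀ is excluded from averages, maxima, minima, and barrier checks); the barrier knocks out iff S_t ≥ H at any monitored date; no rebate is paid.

Set p* = 0.7885 (from d < R < u); the path-dependent value is the discounted p*-expectation over all price paths.
Enumerate all 2^5 = 32 price paths (U = up ×1.32, D = down ×0.8); each path with k up-moves has probability p*^k·(1−p*)^(5−k).
DDDDD: M=89.6000, payoff=0.0000, prob=0.000424
UDDDD: M=147.8400, payoff=0.0000, prob=0.001579
DUDDD: M=118.2720, payoff=0.0000, prob=0.001579
UUDDD: M=195.1488, payoff=2.7162, prob=0.005885
DDUDD: M=94.6176, payoff=0.0000, prob=0.001579
UDUDD: M=156.1190, payoff=2.7162, prob=0.005885
DUUDD: M=156.1190, payoff=2.7162, prob=0.005885
UUUDD: M=257.5964, payoff=0.0000, prob=0.021934
DDDUD: M=89.6000, payoff=0.0000, prob=0.001579
UDDUD: M=147.8400, payoff=2.7162, prob=0.005885
DUDUD: M=124.8952, payoff=2.7162, prob=0.005885
UUDUD: M=206.0771, payoff=67.6617, prob=0.021934
DDUUD: M=124.8952, payoff=2.7162, prob=0.005885
UDUUD: M=206.0771, payoff=67.6617, prob=0.021934
DUUUD: M=206.0771, payoff=67.6617, prob=0.021934
UUUUD: M=340.0273, payoff=0.0000, prob=0.081754
DDDDU: M=89.6000, payoff=0.0000, prob=0.001579
UDDDU: M=147.8400, payoff=2.7162, prob=0.005885
DUDDU: M=118.2720, payoff=2.7162, prob=0.005885
UUDDU: M=195.1488, payoff=67.6617, prob=0.021934
DDUDU: M=99.9162, payoff=2.7162, prob=0.005885
UDUDU: M=164.8617, payoff=67.6617, prob=0.021934
DUUDU: M=164.8617, payoff=67.6617, prob=0.021934
UUUDU: M=272.0218, payoff=0.0000, prob=0.081754
DDDUU: M=99.9162, payoff=2.7162, prob=0.005885
UDDUU: M=164.8617, payoff=67.6617, prob=0.021934
DUDUU: M=164.8617, payoff=67.6617, prob=0.021934
UUDUU: M=272.0218, payoff=0.0000, prob=0.081754
DDUUU: M=164.8617, payoff=67.6617, prob=0.021934
UDUUU: M=272.0218, payoff=0.0000, prob=0.081754
DUUUU: M=272.0218, payoff=0.0000, prob=0.081754
UUUUU: M=448.8360, payoff=0.0000, prob=0.304721
Price = Σ prob·payoff / R^5 = 13.516741 / 2.593742 = 5.2113

price = 5.2113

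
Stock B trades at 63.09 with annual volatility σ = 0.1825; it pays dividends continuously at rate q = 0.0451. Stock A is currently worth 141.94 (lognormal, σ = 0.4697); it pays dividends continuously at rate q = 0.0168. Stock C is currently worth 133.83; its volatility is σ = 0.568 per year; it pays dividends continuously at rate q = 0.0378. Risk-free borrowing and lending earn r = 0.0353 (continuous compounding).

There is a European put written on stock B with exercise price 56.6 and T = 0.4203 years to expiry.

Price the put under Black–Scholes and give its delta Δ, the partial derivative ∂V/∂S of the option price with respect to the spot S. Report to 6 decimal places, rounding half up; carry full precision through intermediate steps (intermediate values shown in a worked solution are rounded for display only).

price = 0.719850
Δ = -0.169888

σ√T = 0.1825·√0.4203 = 0.118316
d₁ = (ln(S/K) + (r−q+σ²/2)T) / (σ√T) = (ln(63.09/56.6) + (0.0353−0.0451+0.1825²/2)·0.4203) / 0.118316 = (0.108553 + 0.002880) / 0.118316 = 0.941833
d₂ = d₁ − σ√T = 0.941833 − 0.118316 = 0.823517
e^{−rT} = 0.985273
e^{−qT} = 0.981223
N(−d₁) = 0.173139,  N(−d₂) = 0.205107
Put price V = K·e^{−rT}·N(−d₂) − S·e^{−qT}·N(−d₁) = 11.438089 − 10.718239 = 0.719850
Δ = −e^{−qT}·N(−d₁) = -0.169888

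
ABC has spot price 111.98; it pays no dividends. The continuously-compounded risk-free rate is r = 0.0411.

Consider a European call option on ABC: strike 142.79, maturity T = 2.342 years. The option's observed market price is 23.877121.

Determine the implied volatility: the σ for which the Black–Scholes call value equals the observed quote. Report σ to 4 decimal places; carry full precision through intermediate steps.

At σ = 0.4422 the Black–Scholes value reproduces the quote:
σ√T = 0.4422·√2.342 = 0.676725
d₁ = (ln(S/K) + (r+σ²/2)T) / (σ√T) = (ln(111.98/142.79) + (0.0411+0.4422²/2)·2.342) / 0.676725 = (-0.243055 + 0.325235) / 0.676725 = 0.121438
d₂ = d₁ − σ√T = 0.121438 − 0.676725 = -0.555287
e^{−rT} = 0.908231
N(d₁) = 0.548328,  N(d₂) = 0.289349
V = S·N(d₁) − K·e^{−rT}·N(d₂) = 61.401741 − 37.524619 = 23.877121 (matching the quote); vega is positive throughout, so no other σ reproduces this price

sigma = 0.4422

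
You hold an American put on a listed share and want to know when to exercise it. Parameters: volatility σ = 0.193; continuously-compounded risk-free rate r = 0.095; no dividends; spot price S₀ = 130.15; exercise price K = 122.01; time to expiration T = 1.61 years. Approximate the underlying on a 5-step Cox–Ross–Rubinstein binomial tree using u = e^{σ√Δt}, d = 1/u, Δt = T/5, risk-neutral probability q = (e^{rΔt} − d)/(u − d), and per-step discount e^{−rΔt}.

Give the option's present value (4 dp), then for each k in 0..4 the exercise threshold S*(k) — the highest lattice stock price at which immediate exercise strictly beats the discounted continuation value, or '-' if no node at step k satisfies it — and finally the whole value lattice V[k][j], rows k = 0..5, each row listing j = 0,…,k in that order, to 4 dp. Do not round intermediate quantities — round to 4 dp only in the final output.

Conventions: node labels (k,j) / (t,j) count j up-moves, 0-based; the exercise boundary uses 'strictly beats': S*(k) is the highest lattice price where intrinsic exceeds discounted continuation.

Δt=0.32200  u=1.11574  d=0.89627  q=0.61418  discount=0.96987
step 5 (expiry): payoffs max(K−S,0) = 46.7388 28.3067 5.3610 0.0000 0.0000 0.0000
step 4: (k=4,j=0): S=83.9831, K−S=38.0269, hold=34.3511 ⇒ V=38.0269 exercise | (k=4,j=1): S=104.5486, K−S=17.4614, hold=13.7857 ⇒ V=17.4614 exercise | (k=4,j=2): S=130.1500, K−S=0.0000, hold=2.0061 ⇒ V=2.0061 continue | (k=4,j=3): S=162.0206, K−S=0.0000, hold=0.0000 ⇒ V=0.0000 continue | (k=4,j=4): S=201.6955, K−S=0.0000, hold=0.0000 ⇒ V=0.0000 continue  boundary S*=104.5486
step 3: (k=3,j=0): S=93.7033, K−S=28.3067, hold=24.6309 ⇒ V=28.3067 exercise | (k=3,j=1): S=116.6490, K−S=5.3610, hold=7.7290 ⇒ V=7.7290 continue | (k=3,j=2): S=145.2136, K−S=0.0000, hold=0.7507 ⇒ V=0.7507 continue | (k=3,j=3): S=180.7729, K−S=0.0000, hold=0.0000 ⇒ V=0.0000 continue  boundary S*=93.7033
step 2: (k=2,j=0): S=104.5486, K−S=17.4614, hold=15.1962 ⇒ V=17.4614 exercise | (k=2,j=1): S=130.1500, K−S=0.0000, hold=3.3393 ⇒ V=3.3393 continue | (k=2,j=2): S=162.0206, K−S=0.0000, hold=0.2809 ⇒ V=0.2809 continue  boundary S*=104.5486
step 1: (k=1,j=0): S=116.6490, K−S=5.3610, hold=8.5231 ⇒ V=8.5231 continue | (k=1,j=1): S=145.2136, K−S=0.0000, hold=1.4169 ⇒ V=1.4169 continue  boundary S*=-
step 0: (k=0,j=0): S=130.1500, K−S=0.0000, hold=4.0333 ⇒ V=4.0333 continue  boundary S*=-

price = 4.0333
boundary = - - 104.5486 93.7033 104.5486
tree:
4.0333
8.5231 1.4169
17.4614 3.3393 0.2809
28.3067 7.7290 0.7507 0.0000
38.0269 17.4614 2.0061 0.0000 0.0000
46.7388 28.3067 5.3610 0.0000 0.0000 0.0000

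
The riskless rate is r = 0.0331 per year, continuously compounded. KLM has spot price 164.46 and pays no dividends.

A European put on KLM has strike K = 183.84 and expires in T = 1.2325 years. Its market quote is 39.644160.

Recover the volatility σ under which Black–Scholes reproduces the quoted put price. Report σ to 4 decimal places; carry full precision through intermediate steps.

At σ = 0.4455 the Black–Scholes value reproduces the quote:
σ√T = 0.4455·√1.2325 = 0.494585
d₁ = (ln(S/K) + (r+σ²/2)T) / (σ√T) = (ln(164.46/183.84) + (0.0331+0.4455²/2)·1.2325) / 0.494585 = (-0.111398 + 0.163103) / 0.494585 = 0.104541
d₂ = d₁ − σ√T = 0.104541 − 0.494585 = -0.390044
e^{−rT} = 0.960025
N(−d₁) = 0.458370,  N(−d₂) = 0.651748
V = K·e^{−rT}·N(−d₂) − S·N(−d₁) = 115.027671 − 75.383511 = 39.644160 (equal to the quote); since ∂V/∂σ > 0 for all σ, the implied volatility is unique

sigma = 0.4455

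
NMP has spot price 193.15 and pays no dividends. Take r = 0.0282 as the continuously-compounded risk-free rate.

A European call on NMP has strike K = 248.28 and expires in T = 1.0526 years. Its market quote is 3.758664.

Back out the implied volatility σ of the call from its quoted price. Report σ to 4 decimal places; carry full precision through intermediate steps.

sigma = 0.2119

At σ = 0.2119 the Black–Scholes value reproduces the quote:
σ√T = 0.2119·√1.0526 = 0.217402
d₁ = (ln(S/K) + (r+σ²/2)T) / (σ√T) = (ln(193.15/248.28) + (0.0282+0.2119²/2)·1.0526) / 0.217402 = (-0.251090 + 0.053315) / 0.217402 = -0.909722
d₂ = d₁ − σ√T = -0.909722 − 0.217402 = -1.127124
e^{−rT} = 0.970753
N(d₁) = 0.181485,  N(d₂) = 0.129845
V = S·N(d₁) − K·e^{−rT}·N(d₂) = 35.053735 − 31.295071 = 3.758664 (the observed quote) — the price is monotone increasing in volatility, hence this σ is the only solution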